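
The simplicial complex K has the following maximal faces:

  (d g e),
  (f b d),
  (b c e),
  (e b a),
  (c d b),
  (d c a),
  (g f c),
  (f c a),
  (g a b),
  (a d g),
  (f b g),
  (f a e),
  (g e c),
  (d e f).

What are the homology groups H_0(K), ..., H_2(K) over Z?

We work with the vertex ordering a < b < c < d < e < f < g. The simplices of K, each written with vertices in increasing order, are:

  0-simplices (7): a, b, c, d, e, f, g
  1-simplices (21): ab, ac, ad, ae, af, ag, bc, bd, be, bf, bg, cd, ce, cf, cg, de, df, dg, ef, eg, fg
  2-simplices (14): abe, abg, acd, acf, adg, aef, bcd, bce, bdf, bfg, ceg, cfg, def, deg

so the chain groups are C_0 ≅ Z^7, C_1 ≅ Z^21, C_2 ≅ Z^14.

∂_1: C_1 → C_0 maps an edge to its endpoints' difference, ∂[p,q] = q − p.
As a 7×21 matrix over Z this has rank 6, with invariant factors (1,1,1,1,1,1).

Boundary ∂_2: C_2 → C_1 maps a triangle to the signed sum of its edges. For instance
  ∂adg = dg − ag + ad,
  ∂cfg = fg − cg + cf.
This gives a 21×14 integer matrix of rank 13; reducing to Smith normal form yields diagonal entries (1,1,1,1,1,1,1,1,1,1,1,1,1).

Computing H_k = (kernel of ∂_k) / (image of ∂_{k+1}):

  H_0: rank C_0 − rank ∂_1 = 7 − 6 = 1, and the invariant factors of ∂_1 are all 1, so H_0 ≅ Z.
  H_1: rank ker ∂_1 − rank ∂_2 = (21 − 6) − 13 = 2, and the invariant factors of ∂_2 are all 1, so H_1 ≅ Z^2.
  H_2: rank ker ∂_2 − rank ∂_3 = (14 − 13) − 0 = 1, and there is no ∂_3, so H_2 ≅ Z.

(K is a triangulation of the torus T^2.)

H_0 = Z,  H_1 = Z^2,  H_2 = Z.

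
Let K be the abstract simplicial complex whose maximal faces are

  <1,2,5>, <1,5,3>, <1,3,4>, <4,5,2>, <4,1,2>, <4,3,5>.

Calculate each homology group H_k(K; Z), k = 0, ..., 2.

Fix the vertex order 1 < 2 < 3 < 4 < 5 and write every simplex with vertices in increasing order. Then dim K = 2 and the simplices of K are:

  0-simplices (5): [1], [2], [3], [4], [5]
  1-simplices (9): [1,2], [1,3], [1,4], [1,5], [2,4], [2,5], [3,4], [3,5], [4,5]
  2-simplices (6): [1,2,4], [1,2,5], [1,3,4], [1,3,5], [2,4,5], [3,4,5]

giving chain groups C_0 ≅ Z^5, C_1 ≅ Z^9, C_2 ≅ Z^6.

Boundary ∂_1: C_1 → C_0 is given by ∂[p,q] = [q] − [p]. For instance
  ∂[1,4] = [4] − [1].
The resulting 5×9 matrix has rank 4, and its Smith normal form has invariant factors (1,1,1,1).

Boundary ∂_2: C_2 → C_1 acts by ∂[p,q,r] = [q,r] − [p,r] + [p,q]. For instance
  ∂[1,2,5] = [2,5] − [1,5] + [1,2],
  ∂[1,3,4] = [3,4] − [1,4] + [1,3].
This gives a 9×6 integer matrix of rank 5; reducing to Smith normal form yields diagonal entries (1,1,1,1,1).

Reading off H_k = ker ∂_k / im ∂_{k+1}:

  H_0: rank C_0 − rank ∂_1 = 5 − 4 = 1, and the invariant factors of ∂_1 are all 1, so H_0 = Z.
  H_1: rank ker ∂_1 − rank ∂_2 = (9 − 4) − 5 = 0, and the invariant factors of ∂_2 are all 1, so H_1 = 0.
  H_2: rank ker ∂_2 − rank ∂_3 = (6 − 5) − 0 = 1, and there is no ∂_3, so H_2 = Z.

As a check, the Euler characteristic is 5 − 9 + 6 = 2, which agrees with 1 − 0 + 1 = 2.

H_0 ≅ Z,  H_1 = 0,  H_2 ≅ Z.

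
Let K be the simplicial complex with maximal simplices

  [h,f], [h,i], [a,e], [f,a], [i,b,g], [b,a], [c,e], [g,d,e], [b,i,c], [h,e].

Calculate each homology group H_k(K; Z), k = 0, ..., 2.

Fix the vertex order a < b < c < d < e < f < g < h < i and write every simplex with vertices in increasing order. Then dim K = 2 and the simplices of K are:

  0-simplices (9): a, b, c, d, e, f, g, h, i
  1-simplices (15): ab, ae, af, bc, bg, bi, ce, ci, de, dg, eg, eh, fh, gi, hi
  2-simplices (3): bci, bgi, deg

giving chain groups C_0 ≅ Z^9, C_1 ≅ Z^15, C_2 ≅ Z^3.

The boundary map ∂_1: C_1 → C_0 sends each edge [p,q] (with p < q) to q − p.
The 9×15 boundary matrix has rank 8 and Smith normal form diag(1,1,1,1,1,1,1,1).

∂_2: C_2 → C_1 sends each 2-simplex [p,q,r] to [q,r] − [p,r] + [p,q]. For instance
  ∂deg = eg − dg + de,
  ∂bgi = gi − bi + bg.
As a 15×3 matrix over Z this has rank 3, with invariant factors (1,1,1).

Computing H_k = (kernel of ∂_k) / (image of ∂_{k+1}):

  H_0: rank C_0 − rank ∂_1 = 9 − 8 = 1, and the invariant factors of ∂_1 are all 1, so H_0 = Z.
  H_1: rank ker ∂_1 − rank ∂_2 = (15 − 8) − 3 = 4, and the invariant factors of ∂_2 are all 1, so H_1 = Z^4.
  H_2: rank ker ∂_2 − rank ∂_3 = (3 − 3) − 0 = 0, and there is no ∂_3, so H_2 = 0.

H_0 = Z,  H_1 = Z^4,  H_2 = 0.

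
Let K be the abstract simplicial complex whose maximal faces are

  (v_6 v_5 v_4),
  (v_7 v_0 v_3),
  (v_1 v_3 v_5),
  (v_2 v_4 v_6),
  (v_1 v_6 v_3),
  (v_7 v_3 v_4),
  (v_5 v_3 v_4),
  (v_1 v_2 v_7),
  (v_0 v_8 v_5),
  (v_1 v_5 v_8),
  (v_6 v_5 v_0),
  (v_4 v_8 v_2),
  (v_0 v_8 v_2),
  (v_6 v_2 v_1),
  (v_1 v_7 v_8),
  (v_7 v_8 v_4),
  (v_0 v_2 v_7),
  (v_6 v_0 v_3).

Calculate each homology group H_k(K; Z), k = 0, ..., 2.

H_0 = Z,  H_1 = Z ⊕ Z/2Z,  H_2 = 0.

Fix the vertex order v_0 < v_1 < v_2 < v_3 < v_4 < v_5 < v_6 < v_7 < v_8 and write every simplex with vertices in increasing order. Then dim K = 2 and the simplices of K are:

  0-simplices (9): [v_0], [v_1], [v_2], [v_3], [v_4], [v_5], [v_6], [v_7], [v_8]
  1-simplices (27): (27 of them)
  2-simplices (18): (18 of them)

Hence C_0 ≅ Z^9, C_1 ≅ Z^27, C_2 ≅ Z^18.

∂_1: C_1 → C_0 is given by ∂[p,q] = [q] − [p]. For instance
  ∂[v_7,v_8] = [v_8] − [v_7].
The resulting 9×27 matrix has rank 8, and its Smith normal form has invariant factors (1,1,1,1,1,1,1,1).

∂_2: C_2 → C_1 acts by ∂[p,q,r] = [q,r] − [p,r] + [p,q]. For instance
  ∂[v_0,v_5,v_8] = [v_5,v_8] − [v_0,v_8] + [v_0,v_5],
  ∂[v_1,v_3,v_6] = [v_3,v_6] − [v_1,v_6] + [v_1,v_3].
As a 27×18 matrix over Z this has rank 18, with invariant factors (1,1,1,1,1,1,1,1,1,1,1,1,1,1,1,1,1,2).

From H_k ≅ ker(∂_k) / im(∂_{k+1}) we obtain:

  H_0: rank C_0 − rank ∂_1 = 9 − 8 = 1, and the invariant factors of ∂_1 are all 1, so H_0 ≅ Z.
  H_1: rank ker ∂_1 − rank ∂_2 = (27 − 8) − 18 = 1, and ∂_2 has invariant factor 2 > 1, so H_1 ≅ Z ⊕ Z/2Z.
  H_2: rank ker ∂_2 − rank ∂_3 = (18 − 18) − 0 = 0, and there is no ∂_3, so H_2 ≅ 0.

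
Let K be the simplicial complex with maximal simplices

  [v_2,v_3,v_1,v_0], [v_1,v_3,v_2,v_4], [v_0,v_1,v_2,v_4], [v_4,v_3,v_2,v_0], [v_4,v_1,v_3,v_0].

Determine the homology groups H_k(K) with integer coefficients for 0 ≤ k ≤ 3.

K has 5 vertices, 10 edges, 10 triangles, 5 3-simplices.
rank ∂_0 = 0, rank ∂_1 = 4 ⇒ b_0 = 5 − 0 − 4 = 1; all invariant factors of ∂_1 are 1 so no torsion. So H_0 = Z.
rank ∂_1 = 4, rank ∂_2 = 6 ⇒ b_1 = 10 − 4 − 6 = 0; all invariant factors of ∂_2 are 1 so no torsion. So H_1 = 0.
rank ∂_2 = 6, rank ∂_3 = 4 ⇒ b_2 = 10 − 6 − 4 = 0; all invariant factors of ∂_3 are 1 so no torsion. So H_2 = 0.
rank ∂_3 = 4, rank ∂_4 = 0 ⇒ b_3 = 5 − 4 − 0 = 1. So H_3 = Z.

H_0 = Z,  H_1 = 0,  H_2 = 0,  H_3 = Z.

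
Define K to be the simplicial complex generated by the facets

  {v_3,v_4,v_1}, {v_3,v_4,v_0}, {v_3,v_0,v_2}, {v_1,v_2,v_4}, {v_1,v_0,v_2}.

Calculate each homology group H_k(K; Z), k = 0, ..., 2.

Fix the vertex order v_0 < v_1 < v_2 < v_3 < v_4 and write every simplex with vertices in increasing order. Then dim K = 2 and the simplices of K are:

  0-simplices (5): [v_0], [v_1], [v_2], [v_3], [v_4]
  1-simplices (10): [v_0,v_1], [v_0,v_2], [v_0,v_3], [v_0,v_4], [v_1,v_2], [v_1,v_3], [v_1,v_4], [v_2,v_3], [v_2,v_4], [v_3,v_4]
  2-simplices (5): [v_0,v_1,v_2], [v_0,v_2,v_3], [v_0,v_3,v_4], [v_1,v_2,v_4], [v_1,v_3,v_4]

giving chain groups C_0 ≅ Z^5, C_1 ≅ Z^10, C_2 ≅ Z^5.

The boundary map ∂_1: C_1 → C_0 maps an edge to its endpoints' difference, ∂[p,q] = q − p. For instance
  ∂[v_1,v_3] = [v_3] − [v_1].
As a 5×10 matrix over Z this has rank 4, with invariant factors (1,1,1,1).

The boundary map ∂_2: C_2 → C_1 acts by ∂[p,q,r] = [q,r] − [p,r] + [p,q]. For instance
  ∂[v_1,v_2,v_4] = [v_2,v_4] − [v_1,v_4] + [v_1,v_2],
  ∂[v_0,v_3,v_4] = [v_3,v_4] − [v_0,v_4] + [v_0,v_3].
The resulting 10×5 matrix has rank 5, and its Smith normal form has invariant factors (1,1,1,1,1).

Reading off H_k = ker ∂_k / im ∂_{k+1}:

  H_0: rank C_0 − rank ∂_1 = 5 − 4 = 1, and the invariant factors of ∂_1 are all 1, so H_0 = Z.
  H_1: rank ker ∂_1 − rank ∂_2 = (10 − 4) − 5 = 1, and the invariant factors of ∂_2 are all 1, so H_1 = Z.
  H_2: rank ker ∂_2 − rank ∂_3 = (5 − 5) − 0 = 0, and there is no ∂_3, so H_2 = 0.

H_0 = Z,  H_1 = Z,  H_2 = 0.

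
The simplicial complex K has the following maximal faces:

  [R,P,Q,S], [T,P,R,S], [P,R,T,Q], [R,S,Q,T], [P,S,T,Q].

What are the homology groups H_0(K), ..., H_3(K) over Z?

Order the vertices as P < Q < R < S < T. Listing each simplex with vertices in this order, K has dimension 3 with simplices:

  0-simplices (5): P, Q, R, S, T
  1-simplices (10): PQ, PR, PS, PT, QR, QS, QT, RS, RT, ST
  2-simplices (10): PQR, PQS, PQT, PRS, PRT, PST, QRS, QRT, QST, RST
  3-simplices (5): PQRS, PQRT, PQST, PRST, QRST

Hence C_0 ≅ Z^5, C_1 ≅ Z^10, C_2 ≅ Z^10, C_3 ≅ Z^5.

The boundary map ∂_1: C_1 → C_0 sends each edge [p,q] (with p < q) to q − p. For instance
  ∂PR = R − P.
This gives a 5×10 integer matrix of rank 4; reducing to Smith normal form yields diagonal entries (1,1,1,1).

∂_2: C_2 → C_1 maps a triangle to the signed sum of its edges. For instance
  ∂QST = ST − QT + QS,
  ∂PST = ST − PT + PS.
As a 10×10 matrix over Z this has rank 6, with invariant factors (1,1,1,1,1,1).

The boundary map ∂_3: C_3 → C_2 sends each 3-simplex σ to the alternating sum Σ_i (−1)^i (σ with its i-th vertex removed). For instance
  ∂PQRS = QRS − PRS + PQS − PQR,
  ∂PQST = QST − PST + PQT − PQS.
The 10×5 boundary matrix has rank 4 and Smith normal form diag(1,1,1,1).

Now H_k = ker ∂_k / im ∂_{k+1}, so:

  H_0: rank C_0 − rank ∂_1 = 5 − 4 = 1, and the invariant factors of ∂_1 are all 1, so H_0 ≅ Z.
  H_1: rank ker ∂_1 − rank ∂_2 = (10 − 4) − 6 = 0, and the invariant factors of ∂_2 are all 1, so H_1 ≅ 0.
  H_2: rank ker ∂_2 − rank ∂_3 = (10 − 6) − 4 = 0, and the invariant factors of ∂_3 are all 1, so H_2 ≅ 0.
  H_3: rank ker ∂_3 − rank ∂_4 = (5 − 4) − 0 = 1, and there is no ∂_4, so H_3 ≅ Z.

(K is a triangulation of the 3-sphere S^3.)

H_0 = Z,  H_1 = 0,  H_2 = 0,  H_3 = Z.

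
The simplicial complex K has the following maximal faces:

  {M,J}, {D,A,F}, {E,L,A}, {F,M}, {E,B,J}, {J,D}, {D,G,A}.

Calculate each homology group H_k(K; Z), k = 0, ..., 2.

H_0 ≅ Z,  H_1 ≅ Z^2,  H_2 = 0.

K has 9 vertices, 14 edges, 4 triangles.
rank ∂_0 = 0, rank ∂_1 = 8 ⇒ b_0 = 9 − 0 − 8 = 1; all invariant factors of ∂_1 are 1 so no torsion. So H_0 ≅ Z.
rank ∂_1 = 8, rank ∂_2 = 4 ⇒ b_1 = 14 − 8 − 4 = 2; all invariant factors of ∂_2 are 1 so no torsion. So H_1 ≅ Z^2.
rank ∂_2 = 4, rank ∂_3 = 0 ⇒ b_2 = 4 − 4 − 0 = 0. So H_2 ≅ 0.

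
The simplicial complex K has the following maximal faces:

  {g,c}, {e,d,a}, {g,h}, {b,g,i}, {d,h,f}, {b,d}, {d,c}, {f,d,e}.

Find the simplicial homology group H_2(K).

H_2 ≅ 0.

Take the total order a < b < c < d < e < f < g < h < i on the vertex set. Then K (dimension 2) consists of the simplices:

  0-simplices (9): a, b, c, d, e, f, g, h, i
  1-simplices (14): ad, ae, bd, bg, bi, cd, cg, de, df, dh, ef, fh, gh, gi
  2-simplices (4): ade, bgi, def, dfh

so the chain groups are C_0 ≅ Z^9, C_1 ≅ Z^14, C_2 ≅ Z^4.

∂_1: C_1 → C_0 sends each edge [p,q] (with p < q) to q − p. For instance
  ∂dh = h − d.
The resulting 9×14 matrix has rank 8, and its Smith normal form has invariant factors (1,1,1,1,1,1,1,1).

∂_2: C_2 → C_1 sends each 2-simplex [p,q,r] to [q,r] − [p,r] + [p,q]. For instance
  ∂ade = de − ae + ad,
  ∂def = ef − df + de.
The resulting 14×4 matrix has rank 4, and its Smith normal form has invariant factors (1,1,1,1).

Reading off H_k = ker ∂_k / im ∂_{k+1}:

  H_2: rank ker ∂_2 − rank ∂_3 = (4 − 4) − 0 = 0, and there is no ∂_3, so H_2 = 0.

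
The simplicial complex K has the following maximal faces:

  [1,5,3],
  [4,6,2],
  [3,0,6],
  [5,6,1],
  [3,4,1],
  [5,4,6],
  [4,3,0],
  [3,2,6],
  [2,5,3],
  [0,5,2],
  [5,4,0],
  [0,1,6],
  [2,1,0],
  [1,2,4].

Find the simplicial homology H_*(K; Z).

Take the total order 0 < 1 < 2 < 3 < 4 < 5 < 6 on the vertex set. Then K (dimension 2) consists of the simplices:

  0-simplices (7): [0], [1], [2], [3], [4], [5], [6]
  1-simplices (21): [0,1], [0,2], [0,3], [0,4], [0,5], [0,6], [1,2], [1,3], [1,4], [1,5], [1,6], [2,3], [2,4], [2,5], [2,6], [3,4], [3,5], [3,6], [4,5], [4,6], [5,6]
  2-simplices (14): [0,1,2], [0,1,6], [0,2,5], [0,3,4], [0,3,6], [0,4,5], [1,2,4], [1,3,4], [1,3,5], [1,5,6], [2,3,5], [2,3,6], [2,4,6], [4,5,6]

giving chain groups C_0 ≅ Z^7, C_1 ≅ Z^21, C_2 ≅ Z^14.

Boundary ∂_1: C_1 → C_0 is given by ∂[p,q] = [q] − [p].
The 7×21 boundary matrix has rank 6 and Smith normal form diag(1,1,1,1,1,1).

Boundary ∂_2: C_2 → C_1 sends each 2-simplex [p,q,r] to [q,r] − [p,r] + [p,q]. For instance
  ∂[0,1,6] = [1,6] − [0,6] + [0,1],
  ∂[0,4,5] = [4,5] − [0,5] + [0,4].
As a 21×14 matrix over Z this has rank 13, with invariant factors (1,1,1,1,1,1,1,1,1,1,1,1,1).

Reading off H_k = ker ∂_k / im ∂_{k+1}:

  H_0: rank C_0 − rank ∂_1 = 7 − 6 = 1, and the invariant factors of ∂_1 are all 1, so H_0 ≅ Z.
  H_1: rank ker ∂_1 − rank ∂_2 = (21 − 6) − 13 = 2, and the invariant factors of ∂_2 are all 1, so H_1 ≅ Z^2.
  H_2: rank ker ∂_2 − rank ∂_3 = (14 − 13) − 0 = 1, and there is no ∂_3, so H_2 ≅ Z.

As a check, the Euler characteristic is 7 − 21 + 14 = 0, which agrees with 1 − 2 + 1 = 0.

H_0 ≅ Z,  H_1 ≅ Z^2,  H_2 ≅ Z.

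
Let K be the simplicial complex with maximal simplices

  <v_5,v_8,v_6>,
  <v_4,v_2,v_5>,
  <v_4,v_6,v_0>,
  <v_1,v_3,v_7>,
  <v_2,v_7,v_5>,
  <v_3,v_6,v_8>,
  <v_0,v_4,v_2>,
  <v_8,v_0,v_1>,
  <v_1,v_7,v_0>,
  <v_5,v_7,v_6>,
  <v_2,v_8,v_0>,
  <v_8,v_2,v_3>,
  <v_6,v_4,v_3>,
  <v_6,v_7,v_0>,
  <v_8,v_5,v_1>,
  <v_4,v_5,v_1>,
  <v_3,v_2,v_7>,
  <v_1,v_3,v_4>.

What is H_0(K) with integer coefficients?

Fix the vertex order v_0 < v_1 < v_2 < v_3 < v_4 < v_5 < v_6 < v_7 < v_8 and write every simplex with vertices in increasing order. Then dim K = 2 and the simplices of K are:

  0-simplices (9): [v_0], [v_1], [v_2], [v_3], [v_4], [v_5], [v_6], [v_7], [v_8]
  1-simplices (27): (27 of them)
  2-simplices (18): (18 of them)

giving chain groups C_0 ≅ Z^9, C_1 ≅ Z^27, C_2 ≅ Z^18.

The boundary map ∂_1: C_1 → C_0 sends each edge [p,q] (with p < q) to q − p.
This gives a 9×27 integer matrix of rank 8; reducing to Smith normal form yields diagonal entries (1,1,1,1,1,1,1,1).

The boundary map ∂_2: C_2 → C_1 sends each 2-simplex [p,q,r] to [q,r] − [p,r] + [p,q]. For instance
  ∂[v_0,v_1,v_8] = [v_1,v_8] − [v_0,v_8] + [v_0,v_1],
  ∂[v_1,v_5,v_8] = [v_5,v_8] − [v_1,v_8] + [v_1,v_5].
As a 27×18 matrix over Z this has rank 17, with invariant factors (1,1,1,1,1,1,1,1,1,1,1,1,1,1,1,1,1).

Computing H_k = (kernel of ∂_k) / (image of ∂_{k+1}):

  H_0: rank C_0 − rank ∂_1 = 9 − 8 = 1, and the invariant factors of ∂_1 are all 1, so H_0 = Z.

H_0 = Z.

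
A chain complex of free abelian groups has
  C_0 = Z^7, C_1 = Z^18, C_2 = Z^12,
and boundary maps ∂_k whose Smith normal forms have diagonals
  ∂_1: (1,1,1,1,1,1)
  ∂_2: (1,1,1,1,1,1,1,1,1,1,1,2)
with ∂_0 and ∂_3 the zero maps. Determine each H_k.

H_0 = Z,  H_1 = Z/2,  H_2 = 0.

H_0: b_0 = 7 − 0 − 6 = 1; torsion from ∂_1 factors > 1: none. So H_0 = Z.
H_1: b_1 = 18 − 6 − 12 = 0; torsion from ∂_2 factors > 1: [2]. So H_1 = Z/2.
H_2: b_2 = 12 − 12 − 0 = 0; torsion from ∂_3 factors > 1: none. So H_2 = 0.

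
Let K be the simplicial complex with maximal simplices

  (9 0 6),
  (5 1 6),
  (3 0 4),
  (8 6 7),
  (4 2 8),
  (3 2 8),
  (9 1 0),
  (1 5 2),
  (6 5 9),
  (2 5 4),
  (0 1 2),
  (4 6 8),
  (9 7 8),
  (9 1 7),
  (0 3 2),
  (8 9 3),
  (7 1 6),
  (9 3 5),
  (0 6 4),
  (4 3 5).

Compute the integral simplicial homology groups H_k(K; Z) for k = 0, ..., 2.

Order the vertices as 0 < 1 < 2 < 3 < 4 < 5 < 6 < 7 < 8 < 9. Listing each simplex with vertices in this order, K has dimension 2 with simplices:

  0-simplices (10): [0], [1], [2], [3], [4], [5], [6], [7], [8], [9]
  1-simplices (30): (30 of them)
  2-simplices (20): (20 of them)

Hence C_0 ≅ Z^10, C_1 ≅ Z^30, C_2 ≅ Z^20.

∂_1: C_1 → C_0 maps an edge to its endpoints' difference, ∂[p,q] = q − p. For instance
  ∂[2,5] = [5] − [2].
As a 10×30 matrix over Z this has rank 9, with invariant factors (1,1,1,1,1,1,1,1,1).

The boundary map ∂_2: C_2 → C_1 sends each 2-simplex [p,q,r] to [q,r] − [p,r] + [p,q]. For instance
  ∂[0,3,4] = [3,4] − [0,4] + [0,3],
  ∂[3,4,5] = [4,5] − [3,5] + [3,4].
As a 30×20 matrix over Z this has rank 20, with invariant factors (1,1,1,1,1,1,1,1,1,1,1,1,1,1,1,1,1,1,1,2).

From H_k ≅ ker(∂_k) / im(∂_{k+1}) we obtain:

  H_0: rank C_0 − rank ∂_1 = 10 − 9 = 1, and the invariant factors of ∂_1 are all 1, so H_0 = Z.
  H_1: rank ker ∂_1 − rank ∂_2 = (30 − 9) − 20 = 1, and ∂_2 has invariant factor 2 > 1, so H_1 = Z ⊕ Z/2.
  H_2: rank ker ∂_2 − rank ∂_3 = (20 − 20) − 0 = 0, and there is no ∂_3, so H_2 = 0.

H_0 ≅ Z,  H_1 ≅ Z ⊕ Z/2,  H_2 = 0.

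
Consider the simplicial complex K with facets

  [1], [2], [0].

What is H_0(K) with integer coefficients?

H_0 = Z^3.

K has 3 vertices.
rank ∂_0 = 0, rank ∂_1 = 0 ⇒ b_0 = 3 − 0 − 0 = 3. So H_0 ≅ Z^3.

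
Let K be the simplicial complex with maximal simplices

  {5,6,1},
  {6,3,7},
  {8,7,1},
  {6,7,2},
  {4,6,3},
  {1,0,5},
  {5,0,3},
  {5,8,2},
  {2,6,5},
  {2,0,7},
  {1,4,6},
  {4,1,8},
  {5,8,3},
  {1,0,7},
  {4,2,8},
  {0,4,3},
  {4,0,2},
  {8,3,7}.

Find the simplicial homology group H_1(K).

H_1 = Z^2.

Take the total order 0 < 1 < 2 < 3 < 4 < 5 < 6 < 7 < 8 on the vertex set. Then K (dimension 2) consists of the simplices:

  0-simplices (9): [0], [1], [2], [3], [4], [5], [6], [7], [8]
  1-simplices (27): (27 of them)
  2-simplices (18): [0,1,5], [0,1,7], [0,2,4], [0,2,7], [0,3,4], [0,3,5], [1,4,6], [1,4,8], [1,5,6], [1,7,8], [2,4,8], [2,5,6], [2,5,8], [2,6,7], [3,4,6], [3,5,8], [3,6,7], [3,7,8]

so the chain groups are C_0 ≅ Z^9, C_1 ≅ Z^27, C_2 ≅ Z^18.

The boundary map ∂_1: C_1 → C_0 is given by ∂[p,q] = [q] − [p]. For instance
  ∂[5,6] = [6] − [5].
The resulting 9×27 matrix has rank 8, and its Smith normal form has invariant factors (1,1,1,1,1,1,1,1).

The boundary map ∂_2: C_2 → C_1 maps a triangle to the signed sum of its edges. For instance
  ∂[0,3,4] = [3,4] − [0,4] + [0,3],
  ∂[0,2,4] = [2,4] − [0,4] + [0,2].
This gives a 27×18 integer matrix of rank 17; reducing to Smith normal form yields diagonal entries (1,1,1,1,1,1,1,1,1,1,1,1,1,1,1,1,1).

From H_k ≅ ker(∂_k) / im(∂_{k+1}) we obtain:

  H_1: rank ker ∂_1 − rank ∂_2 = (27 − 8) − 17 = 2, and the invariant factors of ∂_2 are all 1, so H_1 ≅ Z^2.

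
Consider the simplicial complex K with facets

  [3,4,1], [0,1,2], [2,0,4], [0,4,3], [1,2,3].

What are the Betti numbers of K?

Order the vertices as 0 < 1 < 2 < 3 < 4. Listing each simplex with vertices in this order, K has dimension 2 with simplices:

  0-simplices (5): [0], [1], [2], [3], [4]
  1-simplices (10): [0,1], [0,2], [0,3], [0,4], [1,2], [1,3], [1,4], [2,3], [2,4], [3,4]
  2-simplices (5): [0,1,2], [0,2,4], [0,3,4], [1,2,3], [1,3,4]

so the chain groups are C_0 ≅ Z^5, C_1 ≅ Z^10, C_2 ≅ Z^5.

The boundary map ∂_1: C_1 → C_0 is given by ∂[p,q] = [q] − [p].
The resulting 5×10 matrix has rank 4, and its Smith normal form has invariant factors (1,1,1,1).

Boundary ∂_2: C_2 → C_1 maps a triangle to the signed sum of its edges. For instance
  ∂[0,1,2] = [1,2] − [0,2] + [0,1],
  ∂[0,2,4] = [2,4] − [0,4] + [0,2].
The 10×5 boundary matrix has rank 5 and Smith normal form diag(1,1,1,1,1).

Reading off H_k = ker ∂_k / im ∂_{k+1}:

  H_0: rank C_0 − rank ∂_1 = 5 − 4 = 1, and the invariant factors of ∂_1 are all 1, so H_0 ≅ Z.
  H_1: rank ker ∂_1 − rank ∂_2 = (10 − 4) − 5 = 1, and the invariant factors of ∂_2 are all 1, so H_1 ≅ Z.
  H_2: rank ker ∂_2 − rank ∂_3 = (5 − 5) − 0 = 0, and there is no ∂_3, so H_2 ≅ 0.

(K is a triangulation of the Möbius band.)

Hence the Betti numbers are b_0 = 1, b_1 = 1, b_2 = 0.

b_0 = 1, b_1 = 1, b_2 = 0.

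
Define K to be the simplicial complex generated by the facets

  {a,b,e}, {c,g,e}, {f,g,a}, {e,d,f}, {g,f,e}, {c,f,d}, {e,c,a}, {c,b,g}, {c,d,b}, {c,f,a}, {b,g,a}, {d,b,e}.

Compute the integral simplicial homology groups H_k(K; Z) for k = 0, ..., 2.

K has 7 vertices, 18 edges, 12 triangles.
rank ∂_0 = 0, rank ∂_1 = 6 ⇒ b_0 = 7 − 0 − 6 = 1; all invariant factors of ∂_1 are 1 so no torsion. So H_0 ≅ Z.
rank ∂_1 = 6, rank ∂_2 = 12 ⇒ b_1 = 18 − 6 − 12 = 0; ∂_2 has invariant factor(s) [2] giving torsion. So H_1 ≅ Z/2.
rank ∂_2 = 12, rank ∂_3 = 0 ⇒ b_2 = 12 − 12 − 0 = 0. So H_2 ≅ 0.

H_0 = Z,  H_1 = Z/2,  H_2 = 0.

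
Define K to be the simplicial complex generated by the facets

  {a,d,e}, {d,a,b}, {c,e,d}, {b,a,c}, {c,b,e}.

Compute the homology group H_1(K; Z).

K has 5 vertices, 10 edges, 5 triangles.
rank ∂_1 = 4, rank ∂_2 = 5 ⇒ b_1 = 10 − 4 − 5 = 1; all invariant factors of ∂_2 are 1 so no torsion. So H_1 ≅ Z.

H_1 = Z.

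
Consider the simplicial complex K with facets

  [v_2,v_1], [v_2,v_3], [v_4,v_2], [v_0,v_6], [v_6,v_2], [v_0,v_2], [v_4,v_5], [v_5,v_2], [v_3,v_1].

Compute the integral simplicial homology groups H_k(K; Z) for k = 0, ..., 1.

Order the vertices as v_0 < v_1 < v_2 < v_3 < v_4 < v_5 < v_6. Listing each simplex with vertices in this order, K has dimension 1 with simplices:

  0-simplices (7): [v_0], [v_1], [v_2], [v_3], [v_4], [v_5], [v_6]
  1-simplices (9): [v_0,v_2], [v_0,v_6], [v_1,v_2], [v_1,v_3], [v_2,v_3], [v_2,v_4], [v_2,v_5], [v_2,v_6], [v_4,v_5]

Hence C_0 ≅ Z^7, C_1 ≅ Z^9.

The boundary map ∂_1: C_1 → C_0 sends each edge [p,q] (with p < q) to q − p.
As a 7×9 matrix over Z this has rank 6, with invariant factors (1,1,1,1,1,1).

Reading off H_k = ker ∂_k / im ∂_{k+1}:

  H_0: rank C_0 − rank ∂_1 = 7 − 6 = 1, and the invariant factors of ∂_1 are all 1, so H_0 = Z.
  H_1: rank ker ∂_1 − rank ∂_2 = (9 − 6) − 0 = 3, and there is no ∂_2, so H_1 = Z^3.

H_0 = Z,  H_1 = Z^3.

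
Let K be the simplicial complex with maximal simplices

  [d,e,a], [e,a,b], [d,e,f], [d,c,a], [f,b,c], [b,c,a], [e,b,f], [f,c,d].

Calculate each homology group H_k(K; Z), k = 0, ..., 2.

H_0 = Z,  H_1 = 0,  H_2 = Z.

Take the total order a < b < c < d < e < f on the vertex set. Then K (dimension 2) consists of the simplices:

  0-simplices (6): a, b, c, d, e, f
  1-simplices (12): ab, ac, ad, ae, bc, be, bf, cd, cf, de, df, ef
  2-simplices (8): abc, abe, acd, ade, bcf, bef, cdf, def

Hence C_0 ≅ Z^6, C_1 ≅ Z^12, C_2 ≅ Z^8.

∂_1: C_1 → C_0 maps an edge to its endpoints' difference, ∂[p,q] = q − p.
As a 6×12 matrix over Z this has rank 5, with invariant factors (1,1,1,1,1).

Boundary ∂_2: C_2 → C_1 acts by ∂[p,q,r] = [q,r] − [p,r] + [p,q]. For instance
  ∂abc = bc − ac + ab,
  ∂def = ef − df + de.
This gives a 12×8 integer matrix of rank 7; reducing to Smith normal form yields diagonal entries (1,1,1,1,1,1,1).

Now H_k = ker ∂_k / im ∂_{k+1}, so:

  H_0: rank C_0 − rank ∂_1 = 6 − 5 = 1, and the invariant factors of ∂_1 are all 1, so H_0 ≅ Z.
  H_1: rank ker ∂_1 − rank ∂_2 = (12 − 5) − 7 = 0, and the invariant factors of ∂_2 are all 1, so H_1 ≅ 0.
  H_2: rank ker ∂_2 − rank ∂_3 = (8 − 7) − 0 = 1, and there is no ∂_3, so H_2 ≅ Z.

As a check, the Euler characteristic is 6 − 12 + 8 = 2, which agrees with 1 − 0 + 1 = 2.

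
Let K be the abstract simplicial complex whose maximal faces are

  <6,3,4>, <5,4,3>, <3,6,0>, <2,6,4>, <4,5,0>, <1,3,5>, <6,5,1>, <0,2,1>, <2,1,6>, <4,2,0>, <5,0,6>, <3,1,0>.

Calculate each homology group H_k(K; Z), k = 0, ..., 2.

H_0 ≅ Z,  H_1 ≅ Z/2,  H_2 = 0.

K has 7 vertices, 18 edges, 12 triangles.
rank ∂_0 = 0, rank ∂_1 = 6 ⇒ b_0 = 7 − 0 − 6 = 1; all invariant factors of ∂_1 are 1 so no torsion. So H_0 = Z.
rank ∂_1 = 6, rank ∂_2 = 12 ⇒ b_1 = 18 − 6 − 12 = 0; ∂_2 has invariant factor(s) [2] giving torsion. So H_1 = Z/2.
rank ∂_2 = 12, rank ∂_3 = 0 ⇒ b_2 = 12 − 12 − 0 = 0. So H_2 = 0.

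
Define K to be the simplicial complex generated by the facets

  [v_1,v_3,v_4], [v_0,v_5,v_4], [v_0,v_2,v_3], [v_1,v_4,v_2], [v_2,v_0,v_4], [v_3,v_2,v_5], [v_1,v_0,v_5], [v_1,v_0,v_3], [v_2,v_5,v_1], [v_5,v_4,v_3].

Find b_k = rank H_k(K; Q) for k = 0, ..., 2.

Fix the vertex order v_0 < v_1 < v_2 < v_3 < v_4 < v_5 and write every simplex with vertices in increasing order. Then dim K = 2 and the simplices of K are:

  0-simplices (6): [v_0], [v_1], [v_2], [v_3], [v_4], [v_5]
  1-simplices (15): (15 of them)
  2-simplices (10): [v_0,v_1,v_3], [v_0,v_1,v_5], [v_0,v_2,v_3], [v_0,v_2,v_4], [v_0,v_4,v_5], [v_1,v_2,v_4], [v_1,v_2,v_5], [v_1,v_3,v_4], [v_2,v_3,v_5], [v_3,v_4,v_5]

so the chain groups are C_0 ≅ Z^6, C_1 ≅ Z^15, C_2 ≅ Z^10.

Boundary ∂_1: C_1 → C_0 sends each edge [p,q] (with p < q) to q − p. For instance
  ∂[v_0,v_5] = [v_5] − [v_0].
This gives a 6×15 integer matrix of rank 5; reducing to Smith normal form yields diagonal entries (1,1,1,1,1).

The boundary map ∂_2: C_2 → C_1 maps a triangle to the signed sum of its edges. For instance
  ∂[v_0,v_4,v_5] = [v_4,v_5] − [v_0,v_5] + [v_0,v_4],
  ∂[v_0,v_1,v_5] = [v_1,v_5] − [v_0,v_5] + [v_0,v_1].
The 15×10 boundary matrix has rank 10 and Smith normal form diag(1,1,1,1,1,1,1,1,1,2).

Now H_k = ker ∂_k / im ∂_{k+1}, so:

  H_0: rank C_0 − rank ∂_1 = 6 − 5 = 1, and the invariant factors of ∂_1 are all 1, so H_0 = Z.
  H_1: rank ker ∂_1 − rank ∂_2 = (15 − 5) − 10 = 0, and ∂_2 has invariant factor 2 > 1, so H_1 = Z/2.
  H_2: rank ker ∂_2 − rank ∂_3 = (10 − 10) − 0 = 0, and there is no ∂_3, so H_2 = 0.

Hence the Betti numbers are b_0 = 1, b_1 = 0, b_2 = 0.

b_0 = 1, b_1 = 0, b_2 = 0.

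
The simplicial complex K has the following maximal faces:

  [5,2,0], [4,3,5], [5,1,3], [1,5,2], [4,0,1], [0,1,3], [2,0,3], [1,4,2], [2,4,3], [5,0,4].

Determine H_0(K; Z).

H_0 = Z.

Order the vertices as 0 < 1 < 2 < 3 < 4 < 5. Listing each simplex with vertices in this order, K has dimension 2 with simplices:

  0-simplices (6): [0], [1], [2], [3], [4], [5]
  1-simplices (15): [0,1], [0,2], [0,3], [0,4], [0,5], [1,2], [1,3], [1,4], [1,5], [2,3], [2,4], [2,5], [3,4], [3,5], [4,5]
  2-simplices (10): [0,1,3], [0,1,4], [0,2,3], [0,2,5], [0,4,5], [1,2,4], [1,2,5], [1,3,5], [2,3,4], [3,4,5]

giving chain groups C_0 ≅ Z^6, C_1 ≅ Z^15, C_2 ≅ Z^10.

∂_1: C_1 → C_0 sends each edge [p,q] (with p < q) to q − p. For instance
  ∂[1,3] = [3] − [1].
The resulting 6×15 matrix has rank 5, and its Smith normal form has invariant factors (1,1,1,1,1).

The boundary map ∂_2: C_2 → C_1 sends each 2-simplex [p,q,r] to [q,r] − [p,r] + [p,q]. For instance
  ∂[1,2,5] = [2,5] − [1,5] + [1,2],
  ∂[0,1,3] = [1,3] − [0,3] + [0,1].
As a 15×10 matrix over Z this has rank 10, with invariant factors (1,1,1,1,1,1,1,1,1,2).

Now H_k = ker ∂_k / im ∂_{k+1}, so:

  H_0: rank C_0 − rank ∂_1 = 6 − 5 = 1, and the invariant factors of ∂_1 are all 1, so H_0 = Z.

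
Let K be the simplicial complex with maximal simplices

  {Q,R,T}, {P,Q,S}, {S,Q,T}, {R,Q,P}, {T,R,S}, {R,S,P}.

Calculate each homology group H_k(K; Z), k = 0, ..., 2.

H_0 ≅ Z,  H_1 = 0,  H_2 ≅ Z.

Fix the vertex order P < Q < R < S < T and write every simplex with vertices in increasing order. Then dim K = 2 and the simplices of K are:

  0-simplices (5): P, Q, R, S, T
  1-simplices (9): PQ, PR, PS, QR, QS, QT, RS, RT, ST
  2-simplices (6): PQR, PQS, PRS, QRT, QST, RST

giving chain groups C_0 ≅ Z^5, C_1 ≅ Z^9, C_2 ≅ Z^6.

Boundary ∂_1: C_1 → C_0 is given by ∂[p,q] = [q] − [p].
The 5×9 boundary matrix has rank 4 and Smith normal form diag(1,1,1,1).

The boundary map ∂_2: C_2 → C_1 maps a triangle to the signed sum of its edges. For instance
  ∂QST = ST − QT + QS,
  ∂PQS = QS − PS + PQ.
The resulting 9×6 matrix has rank 5, and its Smith normal form has invariant factors (1,1,1,1,1).

Reading off H_k = ker ∂_k / im ∂_{k+1}:

  H_0: rank C_0 − rank ∂_1 = 5 − 4 = 1, and the invariant factors of ∂_1 are all 1, so H_0 = Z.
  H_1: rank ker ∂_1 − rank ∂_2 = (9 − 4) − 5 = 0, and the invariant factors of ∂_2 are all 1, so H_1 = 0.
  H_2: rank ker ∂_2 − rank ∂_3 = (6 − 5) − 0 = 1, and there is no ∂_3, so H_2 = Z.

(K is a triangulation of the 2-sphere S^2.)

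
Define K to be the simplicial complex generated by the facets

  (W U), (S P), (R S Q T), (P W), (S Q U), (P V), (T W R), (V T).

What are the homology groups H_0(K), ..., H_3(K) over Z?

H_0 ≅ Z,  H_1 ≅ Z^3,  H_2 = 0,  H_3 = 0.

K has 8 vertices, 15 edges, 6 triangles, 1 3-simplex.
rank ∂_0 = 0, rank ∂_1 = 7 ⇒ b_0 = 8 − 0 − 7 = 1; all invariant factors of ∂_1 are 1 so no torsion. So H_0 = Z.
rank ∂_1 = 7, rank ∂_2 = 5 ⇒ b_1 = 15 − 7 − 5 = 3; all invariant factors of ∂_2 are 1 so no torsion. So H_1 = Z^3.
rank ∂_2 = 5, rank ∂_3 = 1 ⇒ b_2 = 6 − 5 − 1 = 0; all invariant factors of ∂_3 are 1 so no torsion. So H_2 = 0.
rank ∂_3 = 1, rank ∂_4 = 0 ⇒ b_3 = 1 − 1 − 0 = 0. So H_3 = 0.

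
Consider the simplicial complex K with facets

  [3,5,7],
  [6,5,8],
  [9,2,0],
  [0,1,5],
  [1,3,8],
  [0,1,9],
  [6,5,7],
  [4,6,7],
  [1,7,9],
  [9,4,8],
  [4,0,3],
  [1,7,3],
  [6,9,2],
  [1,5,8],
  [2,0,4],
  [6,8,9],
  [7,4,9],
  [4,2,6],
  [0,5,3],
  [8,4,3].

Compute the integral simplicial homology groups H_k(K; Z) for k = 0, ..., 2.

H_0 ≅ Z,  H_1 ≅ Z ⊕ Z/2Z,  H_2 = 0.

Order the vertices as 0 < 1 < 2 < 3 < 4 < 5 < 6 < 7 < 8 < 9. Listing each simplex with vertices in this order, K has dimension 2 with simplices:

  0-simplices (10): [0], [1], [2], [3], [4], [5], [6], [7], [8], [9]
  1-simplices (30): (30 of them)
  2-simplices (20): (20 of them)

so the chain groups are C_0 ≅ Z^10, C_1 ≅ Z^30, C_2 ≅ Z^20.

Boundary ∂_1: C_1 → C_0 is given by ∂[p,q] = [q] − [p].
This gives a 10×30 integer matrix of rank 9; reducing to Smith normal form yields diagonal entries (1,1,1,1,1,1,1,1,1).

The boundary map ∂_2: C_2 → C_1 sends each 2-simplex [p,q,r] to [q,r] − [p,r] + [p,q]. For instance
  ∂[0,2,9] = [2,9] − [0,9] + [0,2],
  ∂[1,5,8] = [5,8] − [1,8] + [1,5].
The resulting 30×20 matrix has rank 20, and its Smith normal form has invariant factors (1,1,1,1,1,1,1,1,1,1,1,1,1,1,1,1,1,1,1,2).

Now H_k = ker ∂_k / im ∂_{k+1}, so:

  H_0: rank C_0 − rank ∂_1 = 10 − 9 = 1, and the invariant factors of ∂_1 are all 1, so H_0 ≅ Z.
  H_1: rank ker ∂_1 − rank ∂_2 = (30 − 9) − 20 = 1, and ∂_2 has invariant factor 2 > 1, so H_1 ≅ Z ⊕ Z/2Z.
  H_2: rank ker ∂_2 − rank ∂_3 = (20 − 20) − 0 = 0, and there is no ∂_3, so H_2 ≅ 0.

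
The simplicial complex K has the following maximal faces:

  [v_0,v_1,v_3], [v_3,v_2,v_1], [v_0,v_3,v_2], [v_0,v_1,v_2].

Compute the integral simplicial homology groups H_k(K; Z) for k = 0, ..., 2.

We work with the vertex ordering v_0 < v_1 < v_2 < v_3. The simplices of K, each written with vertices in increasing order, are:

  0-simplices (4): [v_0], [v_1], [v_2], [v_3]
  1-simplices (6): [v_0,v_1], [v_0,v_2], [v_0,v_3], [v_1,v_2], [v_1,v_3], [v_2,v_3]
  2-simplices (4): [v_0,v_1,v_2], [v_0,v_1,v_3], [v_0,v_2,v_3], [v_1,v_2,v_3]

Hence C_0 ≅ Z^4, C_1 ≅ Z^6, C_2 ≅ Z^4.

∂_1: C_1 → C_0 sends each edge [p,q] (with p < q) to q − p.
The resulting 4×6 matrix has rank 3, and its Smith normal form has invariant factors (1,1,1).

∂_2: C_2 → C_1 maps a triangle to the signed sum of its edges. For instance
  ∂[v_0,v_1,v_3] = [v_1,v_3] − [v_0,v_3] + [v_0,v_1],
  ∂[v_0,v_1,v_2] = [v_1,v_2] − [v_0,v_2] + [v_0,v_1].
As a 6×4 matrix over Z this has rank 3, with invariant factors (1,1,1).

Now H_k = ker ∂_k / im ∂_{k+1}, so:

  H_0: rank C_0 − rank ∂_1 = 4 − 3 = 1, and the invariant factors of ∂_1 are all 1, so H_0 ≅ Z.
  H_1: rank ker ∂_1 − rank ∂_2 = (6 − 3) − 3 = 0, and the invariant factors of ∂_2 are all 1, so H_1 ≅ 0.
  H_2: rank ker ∂_2 − rank ∂_3 = (4 − 3) − 0 = 1, and there is no ∂_3, so H_2 ≅ Z.

H_0 = Z,  H_1 = 0,  H_2 = Z.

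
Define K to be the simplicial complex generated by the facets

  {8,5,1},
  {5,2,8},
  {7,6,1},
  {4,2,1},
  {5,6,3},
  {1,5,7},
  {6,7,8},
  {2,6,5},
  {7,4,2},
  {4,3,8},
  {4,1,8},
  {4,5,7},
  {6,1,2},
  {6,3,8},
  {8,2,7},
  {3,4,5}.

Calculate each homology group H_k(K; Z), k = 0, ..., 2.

H_0 ≅ Z,  H_1 ≅ Z^2,  H_2 ≅ Z.

Order the vertices as 1 < 2 < 3 < 4 < 5 < 6 < 7 < 8. Listing each simplex with vertices in this order, K has dimension 2 with simplices:

  0-simplices (8): [1], [2], [3], [4], [5], [6], [7], [8]
  1-simplices (24): (24 of them)
  2-simplices (16): [1,2,4], [1,2,6], [1,4,8], [1,5,7], [1,5,8], [1,6,7], [2,4,7], [2,5,6], [2,5,8], [2,7,8], [3,4,5], [3,4,8], [3,5,6], [3,6,8], [4,5,7], [6,7,8]

Hence C_0 ≅ Z^8, C_1 ≅ Z^24, C_2 ≅ Z^16.

∂_1: C_1 → C_0 maps an edge to its endpoints' difference, ∂[p,q] = q − p. For instance
  ∂[6,7] = [7] − [6].
This gives a 8×24 integer matrix of rank 7; reducing to Smith normal form yields diagonal entries (1,1,1,1,1,1,1).

The boundary map ∂_2: C_2 → C_1 maps a triangle to the signed sum of its edges. For instance
  ∂[1,6,7] = [6,7] − [1,7] + [1,6],
  ∂[3,6,8] = [6,8] − [3,8] + [3,6].
As a 24×16 matrix over Z this has rank 15, with invariant factors (1,1,1,1,1,1,1,1,1,1,1,1,1,1,1).

From H_k ≅ ker(∂_k) / im(∂_{k+1}) we obtain:

  H_0: rank C_0 − rank ∂_1 = 8 − 7 = 1, and the invariant factors of ∂_1 are all 1, so H_0 ≅ Z.
  H_1: rank ker ∂_1 − rank ∂_2 = (24 − 7) − 15 = 2, and the invariant factors of ∂_2 are all 1, so H_1 ≅ Z^2.
  H_2: rank ker ∂_2 − rank ∂_3 = (16 − 15) − 0 = 1, and there is no ∂_3, so H_2 ≅ Z.

(K is a triangulation of the torus T^2.)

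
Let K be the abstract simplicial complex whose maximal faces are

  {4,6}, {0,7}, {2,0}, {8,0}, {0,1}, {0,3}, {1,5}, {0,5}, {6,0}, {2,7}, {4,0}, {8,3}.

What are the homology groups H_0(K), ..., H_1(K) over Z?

We work with the vertex ordering 0 < 1 < 2 < 3 < 4 < 5 < 6 < 7 < 8. The simplices of K, each written with vertices in increasing order, are:

  0-simplices (9): [0], [1], [2], [3], [4], [5], [6], [7], [8]
  1-simplices (12): [0,1], [0,2], [0,3], [0,4], [0,5], [0,6], [0,7], [0,8], [1,5], [2,7], [3,8], [4,6]

so the chain groups are C_0 ≅ Z^9, C_1 ≅ Z^12.

The boundary map ∂_1: C_1 → C_0 sends each edge [p,q] (with p < q) to q − p. For instance
  ∂[0,4] = [4] − [0].
The resulting 9×12 matrix has rank 8, and its Smith normal form has invariant factors (1,1,1,1,1,1,1,1).

Now H_k = ker ∂_k / im ∂_{k+1}, so:

  H_0: rank C_0 − rank ∂_1 = 9 − 8 = 1, and the invariant factors of ∂_1 are all 1, so H_0 ≅ Z.
  H_1: rank ker ∂_1 − rank ∂_2 = (12 − 8) − 0 = 4, and there is no ∂_2, so H_1 ≅ Z^4.

As a check, the Euler characteristic is 9 − 12 = -3, which agrees with 1 − 4 = -3.

H_0 = Z,  H_1 = Z^4.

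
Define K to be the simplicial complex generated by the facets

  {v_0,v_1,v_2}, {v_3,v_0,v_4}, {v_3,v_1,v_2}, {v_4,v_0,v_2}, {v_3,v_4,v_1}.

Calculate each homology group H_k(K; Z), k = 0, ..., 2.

H_0 = Z,  H_1 = Z,  H_2 = 0.

Take the total order v_0 < v_1 < v_2 < v_3 < v_4 on the vertex set. Then K (dimension 2) consists of the simplices:

  0-simplices (5): [v_0], [v_1], [v_2], [v_3], [v_4]
  1-simplices (10): [v_0,v_1], [v_0,v_2], [v_0,v_3], [v_0,v_4], [v_1,v_2], [v_1,v_3], [v_1,v_4], [v_2,v_3], [v_2,v_4], [v_3,v_4]
  2-simplices (5): [v_0,v_1,v_2], [v_0,v_2,v_4], [v_0,v_3,v_4], [v_1,v_2,v_3], [v_1,v_3,v_4]

Hence C_0 ≅ Z^5, C_1 ≅ Z^10, C_2 ≅ Z^5.

The boundary map ∂_1: C_1 → C_0 maps an edge to its endpoints' difference, ∂[p,q] = q − p. For instance
  ∂[v_0,v_3] = [v_3] − [v_0].
As a 5×10 matrix over Z this has rank 4, with invariant factors (1,1,1,1).

Boundary ∂_2: C_2 → C_1 sends each 2-simplex [p,q,r] to [q,r] − [p,r] + [p,q]. For instance
  ∂[v_1,v_2,v_3] = [v_2,v_3] − [v_1,v_3] + [v_1,v_2],
  ∂[v_0,v_2,v_4] = [v_2,v_4] − [v_0,v_4] + [v_0,v_2].
The 10×5 boundary matrix has rank 5 and Smith normal form diag(1,1,1,1,1).

Computing H_k = (kernel of ∂_k) / (image of ∂_{k+1}):

  H_0: rank C_0 − rank ∂_1 = 5 − 4 = 1, and the invariant factors of ∂_1 are all 1, so H_0 = Z.
  H_1: rank ker ∂_1 − rank ∂_2 = (10 − 4) − 5 = 1, and the invariant factors of ∂_2 are all 1, so H_1 = Z.
  H_2: rank ker ∂_2 − rank ∂_3 = (5 − 5) − 0 = 0, and there is no ∂_3, so H_2 = 0.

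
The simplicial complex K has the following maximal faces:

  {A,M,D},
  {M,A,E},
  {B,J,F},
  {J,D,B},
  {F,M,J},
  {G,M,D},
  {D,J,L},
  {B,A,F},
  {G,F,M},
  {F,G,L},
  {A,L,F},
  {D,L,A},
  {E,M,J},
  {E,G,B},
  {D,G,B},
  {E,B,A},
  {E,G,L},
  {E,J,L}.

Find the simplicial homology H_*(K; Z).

K has 9 vertices, 27 edges, 18 triangles.
rank ∂_0 = 0, rank ∂_1 = 8 ⇒ b_0 = 9 − 0 − 8 = 1; all invariant factors of ∂_1 are 1 so no torsion. So H_0 = Z.
rank ∂_1 = 8, rank ∂_2 = 17 ⇒ b_1 = 27 − 8 − 17 = 2; all invariant factors of ∂_2 are 1 so no torsion. So H_1 = Z^2.
rank ∂_2 = 17, rank ∂_3 = 0 ⇒ b_2 = 18 − 17 − 0 = 1. So H_2 = Z.

H_0 = Z,  H_1 = Z^2,  H_2 = Z.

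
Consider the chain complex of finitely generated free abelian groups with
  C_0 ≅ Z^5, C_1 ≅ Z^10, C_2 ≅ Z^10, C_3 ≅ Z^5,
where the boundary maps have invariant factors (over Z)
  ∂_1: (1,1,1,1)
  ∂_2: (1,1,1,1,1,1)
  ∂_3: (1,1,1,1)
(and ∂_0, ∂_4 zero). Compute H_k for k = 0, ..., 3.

H_0: b_0 = 5 − 0 − 4 = 1; torsion from ∂_1 factors > 1: none. So H_0 = Z.
H_1: b_1 = 10 − 4 − 6 = 0; torsion from ∂_2 factors > 1: none. So H_1 = 0.
H_2: b_2 = 10 − 6 − 4 = 0; torsion from ∂_3 factors > 1: none. So H_2 = 0.
H_3: b_3 = 5 − 4 − 0 = 1; torsion from ∂_4 factors > 1: none. So H_3 = Z.

H_0 = Z,  H_1 = 0,  H_2 = 0,  H_3 = Z.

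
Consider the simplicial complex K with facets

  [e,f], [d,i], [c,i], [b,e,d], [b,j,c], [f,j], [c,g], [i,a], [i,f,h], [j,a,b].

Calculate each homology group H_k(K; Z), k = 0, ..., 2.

We work with the vertex ordering a < b < c < d < e < f < g < h < i < j. The simplices of K, each written with vertices in increasing order, are:

  0-simplices (10): a, b, c, d, e, f, g, h, i, j
  1-simplices (17): ab, ai, aj, bc, bd, be, bj, cg, ci, cj, de, di, ef, fh, fi, fj, hi
  2-simplices (4): abj, bcj, bde, fhi

Hence C_0 ≅ Z^10, C_1 ≅ Z^17, C_2 ≅ Z^4.

Boundary ∂_1: C_1 → C_0 maps an edge to its endpoints' difference, ∂[p,q] = q − p.
This gives a 10×17 integer matrix of rank 9; reducing to Smith normal form yields diagonal entries (1,1,1,1,1,1,1,1,1).

∂_2: C_2 → C_1 acts by ∂[p,q,r] = [q,r] − [p,r] + [p,q]. For instance
  ∂bde = de − be + bd,
  ∂abj = bj − aj + ab.
The 17×4 boundary matrix has rank 4 and Smith normal form diag(1,1,1,1).

Reading off H_k = ker ∂_k / im ∂_{k+1}:

  H_0: rank C_0 − rank ∂_1 = 10 − 9 = 1, and the invariant factors of ∂_1 are all 1, so H_0 ≅ Z.
  H_1: rank ker ∂_1 − rank ∂_2 = (17 − 9) − 4 = 4, and the invariant factors of ∂_2 are all 1, so H_1 ≅ Z^4.
  H_2: rank ker ∂_2 − rank ∂_3 = (4 − 4) − 0 = 0, and there is no ∂_3, so H_2 ≅ 0.

H_0 ≅ Z,  H_1 ≅ Z^4,  H_2 = 0.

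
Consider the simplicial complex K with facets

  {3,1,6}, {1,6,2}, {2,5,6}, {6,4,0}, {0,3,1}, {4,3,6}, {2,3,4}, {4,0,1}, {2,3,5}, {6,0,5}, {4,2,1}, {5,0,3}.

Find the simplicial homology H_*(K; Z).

Take the total order 0 < 1 < 2 < 3 < 4 < 5 < 6 on the vertex set. Then K (dimension 2) consists of the simplices:

  0-simplices (7): [0], [1], [2], [3], [4], [5], [6]
  1-simplices (18): [0,1], [0,3], [0,4], [0,5], [0,6], [1,2], [1,3], [1,4], [1,6], [2,3], [2,4], [2,5], [2,6], [3,4], [3,5], [3,6], [4,6], [5,6]
  2-simplices (12): [0,1,3], [0,1,4], [0,3,5], [0,4,6], [0,5,6], [1,2,4], [1,2,6], [1,3,6], [2,3,4], [2,3,5], [2,5,6], [3,4,6]

so the chain groups are C_0 ≅ Z^7, C_1 ≅ Z^18, C_2 ≅ Z^12.

∂_1: C_1 → C_0 sends each edge [p,q] (with p < q) to q − p.
This gives a 7×18 integer matrix of rank 6; reducing to Smith normal form yields diagonal entries (1,1,1,1,1,1).

∂_2: C_2 → C_1 maps a triangle to the signed sum of its edges. For instance
  ∂[0,5,6] = [5,6] − [0,6] + [0,5],
  ∂[1,2,4] = [2,4] − [1,4] + [1,2].
As a 18×12 matrix over Z this has rank 12, with invariant factors (1,1,1,1,1,1,1,1,1,1,1,2).

From H_k ≅ ker(∂_k) / im(∂_{k+1}) we obtain:

  H_0: rank C_0 − rank ∂_1 = 7 − 6 = 1, and the invariant factors of ∂_1 are all 1, so H_0 ≅ Z.
  H_1: rank ker ∂_1 − rank ∂_2 = (18 − 6) − 12 = 0, and ∂_2 has invariant factor 2 > 1, so H_1 ≅ Z/2.
  H_2: rank ker ∂_2 − rank ∂_3 = (12 − 12) − 0 = 0, and there is no ∂_3, so H_2 ≅ 0.

H_0 = Z,  H_1 = Z/2,  H_2 = 0.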